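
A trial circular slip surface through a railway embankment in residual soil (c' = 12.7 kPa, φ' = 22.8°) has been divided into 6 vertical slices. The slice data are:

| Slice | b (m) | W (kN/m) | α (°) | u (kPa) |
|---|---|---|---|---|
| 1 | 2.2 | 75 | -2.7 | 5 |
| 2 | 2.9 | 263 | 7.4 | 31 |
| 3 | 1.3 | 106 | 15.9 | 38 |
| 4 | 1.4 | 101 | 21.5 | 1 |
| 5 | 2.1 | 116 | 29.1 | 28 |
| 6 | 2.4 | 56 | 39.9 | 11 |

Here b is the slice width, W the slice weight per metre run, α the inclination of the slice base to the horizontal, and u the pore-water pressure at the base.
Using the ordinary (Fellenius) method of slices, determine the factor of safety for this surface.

FS = 1.84

Ordinary method of slices: FS = Σ[c'·Δl_i + (W_i cosα_i − u_i·Δl_i)·tanφ'] / Σ W_i sinα_i, with Δl_i = b_i / cosα_i.
Slice 1: Δl = 2.2/cos(-2.7°) = 2.202 m; N'_1 = 75·cos(-2.7°) − 5·2.202 = 63.9; c'Δl = 27.97; W sinα = -3.5
Slice 2: Δl = 2.9/cos7.4° = 2.924 m; N'_2 = 263·cos7.4° − 31·2.924 = 170.2; c'Δl = 37.14; W sinα = 33.9
Slice 3: Δl = 1.3/cos15.9° = 1.352 m; N'_3 = 106·cos15.9° − 38·1.352 = 50.6; c'Δl = 17.17; W sinα = 29.0
Slice 4: Δl = 1.4/cos21.5° = 1.505 m; N'_4 = 101·cos21.5° − 1·1.505 = 92.5; c'Δl = 19.11; W sinα = 37.0
Slice 5: Δl = 2.1/cos29.1° = 2.403 m; N'_5 = 116·cos29.1° − 28·2.403 = 34.1; c'Δl = 30.52; W sinα = 56.4
Slice 6: Δl = 2.4/cos39.9° = 3.128 m; N'_6 = 56·cos39.9° − 11·3.128 = 8.5; c'Δl = 39.73; W sinα = 35.9
Σc'Δl = 171.6 kN/m; ΣN' = 419.7 kN/m; ΣW sinα = 188.7 kN/m
Resisting = 171.6 + 419.7·tan22.8° = 171.6 + 176.4 = 348.1 kN/m
FS = 348.1 / 188.7 = 1.844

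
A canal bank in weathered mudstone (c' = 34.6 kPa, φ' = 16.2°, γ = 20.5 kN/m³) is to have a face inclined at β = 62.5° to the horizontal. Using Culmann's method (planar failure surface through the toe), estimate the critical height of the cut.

Culmann's analysis gives the critical failure plane at α_cr = (β + φ')/2 = (62.5 + 16.2)/2 = 39.4°, and the critical height
H_c = (4c'/γ) · sinβ cosφ' / [1 − cos(β − φ')]
    = (4·34.6/20.5) · sin62.5°·cos16.2° / [1 − cos(46.3°)]
    = 6.751 · 0.8870·0.9603 / [1 − 0.6909]
    = 6.751 · 0.8518 / 0.3091
    = 18.60 m

H_c = 18.60 m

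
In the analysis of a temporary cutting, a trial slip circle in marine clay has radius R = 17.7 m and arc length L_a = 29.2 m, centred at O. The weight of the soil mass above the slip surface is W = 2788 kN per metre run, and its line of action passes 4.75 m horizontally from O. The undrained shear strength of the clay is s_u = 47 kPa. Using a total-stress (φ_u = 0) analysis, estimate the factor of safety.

Taking moments about the centre O, the resisting moment is provided by the undrained shear strength acting along the arc:
M_R = s_u·L_a·R = 47·29.20·17.7 = 24291.5 kN·m/m
M_D = W·d = 2788·4.75 = 13243.0 kN·m/m
FS = M_R / M_D = 24291.5 / 13243.0 = 1.834

FS = 1.83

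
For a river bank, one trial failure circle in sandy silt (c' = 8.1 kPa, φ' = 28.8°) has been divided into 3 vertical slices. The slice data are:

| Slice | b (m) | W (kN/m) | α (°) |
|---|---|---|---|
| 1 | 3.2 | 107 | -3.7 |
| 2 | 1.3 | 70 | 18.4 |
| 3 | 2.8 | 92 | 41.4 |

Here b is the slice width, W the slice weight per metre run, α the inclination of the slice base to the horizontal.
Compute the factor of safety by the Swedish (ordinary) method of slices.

Ordinary method of slices: FS = Σ[c'·Δl_i + (W_i cosα_i)·tanφ'] / Σ W_i sinα_i, with Δl_i = b_i / cosα_i.
Slice 1: Δl = 3.2/cos(-3.7°) = 3.207 m; N'_1 = 107·cos(-3.7°) = 106.8; c'Δl = 25.97; W sinα = -6.9
Slice 2: Δl = 1.3/cos18.4° = 1.370 m; N'_2 = 70·cos18.4° = 66.4; c'Δl = 11.10; W sinα = 22.1
Slice 3: Δl = 2.8/cos41.4° = 3.733 m; N'_3 = 92·cos41.4° = 69.0; c'Δl = 30.24; W sinα = 60.8
Σc'Δl = 67.3 kN/m; ΣN' = 242.2 kN/m; ΣW sinα = 76.0 kN/m
Resisting = 67.3 + 242.2·tan28.8° = 67.3 + 133.2 = 200.5 kN/m
FS = 200.5 / 76.0 = 2.637

FS = 2.64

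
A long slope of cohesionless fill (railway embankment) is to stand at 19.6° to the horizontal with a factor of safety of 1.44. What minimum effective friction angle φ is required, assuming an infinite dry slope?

φ = 27.1°

FS = tanφ/tanβ ⇒ tanφ = FS · tanβ = 1.44 · tan19.6° = 0.5128
φ = arctan(0.5128) = 27.15°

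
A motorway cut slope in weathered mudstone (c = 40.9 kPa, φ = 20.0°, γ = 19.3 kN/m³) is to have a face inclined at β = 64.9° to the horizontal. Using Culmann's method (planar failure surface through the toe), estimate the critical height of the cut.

H_c = 24.73 m

Culmann's analysis gives the critical failure plane at α_cr = (β + φ)/2 = (64.9 + 20.0)/2 = 42.5°, and the critical height
H_c = (4c/γ) · sinβ cosφ / [1 − cos(β − φ)]
    = (4·40.9/19.3) · sin64.9°·cos20.0° / [1 − cos(44.9°)]
    = 8.477 · 0.9056·0.9397 / [1 − 0.7083]
    = 8.477 · 0.8510 / 0.2917
    = 24.73 m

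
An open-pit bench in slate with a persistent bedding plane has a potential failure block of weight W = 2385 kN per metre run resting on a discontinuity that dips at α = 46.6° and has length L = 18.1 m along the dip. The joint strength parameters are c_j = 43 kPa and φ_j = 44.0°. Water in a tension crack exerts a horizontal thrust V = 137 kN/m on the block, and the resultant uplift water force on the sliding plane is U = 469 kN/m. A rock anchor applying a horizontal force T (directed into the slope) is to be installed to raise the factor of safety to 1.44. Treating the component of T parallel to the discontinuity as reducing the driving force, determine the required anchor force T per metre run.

Resolving forces along and normal to the sliding plane, with the horizontal anchor force T adding T·sinα to the effective normal force and T·cosα acting up the plane against the driving force:
FS = [c_jL + (W cosα − U − V sinα + T sinα) tanφ_j] / [W sinα + V cosα − T cosα]
Without the anchor: N' = 1070.2 kN/m, driving T_d = 1827.0 kN/m, resisting R = 43·18.1 + 1070.2·tan44.0° = 1811.7 kN/m, FS = 0.99.
Setting FS = 1.44 and solving for T:
1.44·(1827.0 − T cos46.6°) = 1811.7 + T sin46.6°·tan44.0°
T·(sin46.6°·tan44.0° + 1.44·cos46.6°) = 1.44·1827.0 − 1811.7
T·(0.7266·0.9657 + 1.44·0.6871) = 2630.9 − 1811.7 = 819.2
T·1.6911 = 819.2
T = 484.4 kN/m

T = 484 kN/m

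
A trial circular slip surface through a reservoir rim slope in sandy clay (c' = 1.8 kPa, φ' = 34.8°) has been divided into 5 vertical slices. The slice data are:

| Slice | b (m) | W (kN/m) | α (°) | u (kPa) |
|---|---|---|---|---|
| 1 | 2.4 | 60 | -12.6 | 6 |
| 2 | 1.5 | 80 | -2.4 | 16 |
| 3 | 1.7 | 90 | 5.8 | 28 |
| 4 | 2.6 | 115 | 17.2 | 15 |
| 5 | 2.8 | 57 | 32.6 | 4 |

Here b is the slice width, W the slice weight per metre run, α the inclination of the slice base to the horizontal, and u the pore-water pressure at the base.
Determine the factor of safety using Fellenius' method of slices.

FS = 3.34

Ordinary method of slices: FS = Σ[c'·Δl_i + (W_i cosα_i − u_i·Δl_i)·tanφ'] / Σ W_i sinα_i, with Δl_i = b_i / cosα_i.
Slice 1: Δl = 2.4/cos(-12.6°) = 2.459 m; N'_1 = 60·cos(-12.6°) − 6·2.459 = 43.8; c'Δl = 4.43; W sinα = -13.1
Slice 2: Δl = 1.5/cos(-2.4°) = 1.501 m; N'_2 = 80·cos(-2.4°) − 16·1.501 = 55.9; c'Δl = 2.70; W sinα = -3.4
Slice 3: Δl = 1.7/cos5.8° = 1.709 m; N'_3 = 90·cos5.8° − 28·1.709 = 41.7; c'Δl = 3.08; W sinα = 9.1
Slice 4: Δl = 2.6/cos17.2° = 2.722 m; N'_4 = 115·cos17.2° − 15·2.722 = 69.0; c'Δl = 4.90; W sinα = 34.0
Slice 5: Δl = 2.8/cos32.6° = 3.324 m; N'_5 = 57·cos32.6° − 4·3.324 = 34.7; c'Δl = 5.98; W sinα = 30.7
Σc'Δl = 21.1 kN/m; ΣN' = 245.2 kN/m; ΣW sinα = 57.4 kN/m
Resisting = 21.1 + 245.2·tan34.8° = 21.1 + 170.4 = 191.5 kN/m
FS = 191.5 / 57.4 = 3.337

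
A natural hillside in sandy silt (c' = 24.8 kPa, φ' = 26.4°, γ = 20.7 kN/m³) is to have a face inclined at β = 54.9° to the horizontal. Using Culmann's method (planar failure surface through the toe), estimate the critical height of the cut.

Culmann's analysis gives the critical failure plane at α_cr = (β + φ')/2 = (54.9 + 26.4)/2 = 40.6°, and the critical height
H_c = (4c'/γ) · sinβ cosφ' / [1 − cos(β − φ')]
    = (4·24.8/20.7) · sin54.9°·cos26.4° / [1 − cos(28.5°)]
    = 4.792 · 0.8181·0.8957 / [1 − 0.8788]
    = 4.792 · 0.7328 / 0.1212
    = 28.98 m

H_c = 28.98 m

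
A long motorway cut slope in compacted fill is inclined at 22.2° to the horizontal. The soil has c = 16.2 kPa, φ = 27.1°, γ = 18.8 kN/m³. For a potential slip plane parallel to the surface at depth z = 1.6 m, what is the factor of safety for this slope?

For an infinite slope with a slip plane parallel to the surface (no pore pressure): FS = [c + γz cos²β tanφ] / [γz sinβ cosβ].
γz = 18.8·1.6 = 30.08 kN/m²
Numerator = 16.2 + 30.08·cos²22.2°·tan27.1° = 16.2 + 30.08·0.8572·0.5117 = 29.395 kPa
Denominator = 30.08·sin22.2°·cos22.2° = 30.08·0.3778·0.9259 = 10.523 kPa
FS = 29.395 / 10.523 = 2.793

FS = 2.79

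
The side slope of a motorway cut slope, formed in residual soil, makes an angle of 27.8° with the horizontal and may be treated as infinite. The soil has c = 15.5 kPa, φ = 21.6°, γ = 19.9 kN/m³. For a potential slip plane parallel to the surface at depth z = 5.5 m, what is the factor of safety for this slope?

FS = 1.09

For an infinite slope with a slip plane parallel to the surface (no pore pressure): FS = [c + γz cos²β tanφ] / [γz sinβ cosβ].
γz = 19.9·5.5 = 109.45 kN/m²
Numerator = 15.5 + 109.45·cos²27.8°·tan21.6° = 15.5 + 109.45·0.7825·0.3959 = 49.408 kPa
Denominator = 109.45·sin27.8°·cos27.8° = 109.45·0.4664·0.8846 = 45.154 kPa
FS = 49.408 / 45.154 = 1.094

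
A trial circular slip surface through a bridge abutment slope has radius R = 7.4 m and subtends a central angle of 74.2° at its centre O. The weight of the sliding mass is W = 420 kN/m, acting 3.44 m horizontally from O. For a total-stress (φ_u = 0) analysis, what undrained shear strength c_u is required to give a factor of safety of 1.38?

FS = c_u·L_a·R / (W·d), so c_u = FS·W·d / (L_a·R).
Arc length L_a = R·θ = 7.4·(74.2°·π/180) = 7.4·1.2950 = 9.58 m
c_u = 1.38·420·3.44 / (9.58·7.4) = 1993.8 / 70.92 = 28.12 kPa

c_u = 28.1 kPa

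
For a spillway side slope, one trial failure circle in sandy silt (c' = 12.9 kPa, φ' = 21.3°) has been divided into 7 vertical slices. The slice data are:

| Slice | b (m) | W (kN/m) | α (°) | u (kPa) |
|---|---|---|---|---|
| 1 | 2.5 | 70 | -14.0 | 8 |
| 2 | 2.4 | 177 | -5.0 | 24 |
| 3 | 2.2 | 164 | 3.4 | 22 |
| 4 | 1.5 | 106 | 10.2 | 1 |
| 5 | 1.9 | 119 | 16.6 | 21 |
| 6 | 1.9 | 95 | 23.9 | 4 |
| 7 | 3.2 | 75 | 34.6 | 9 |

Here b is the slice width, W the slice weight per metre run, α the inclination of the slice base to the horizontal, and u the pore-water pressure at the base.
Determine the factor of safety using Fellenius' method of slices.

FS = 3.90

Ordinary method of slices: FS = Σ[c'·Δl_i + (W_i cosα_i − u_i·Δl_i)·tanφ'] / Σ W_i sinα_i, with Δl_i = b_i / cosα_i.
Slice 1: Δl = 2.5/cos(-14.0°) = 2.577 m; N'_1 = 70·cos(-14.0°) − 8·2.577 = 47.3; c'Δl = 33.24; W sinα = -16.9
Slice 2: Δl = 2.4/cos(-5.0°) = 2.409 m; N'_2 = 177·cos(-5.0°) − 24·2.409 = 118.5; c'Δl = 31.08; W sinα = -15.4
Slice 3: Δl = 2.2/cos3.4° = 2.204 m; N'_3 = 164·cos3.4° − 22·2.204 = 115.2; c'Δl = 28.43; W sinα = 9.7
Slice 4: Δl = 1.5/cos10.2° = 1.524 m; N'_4 = 106·cos10.2° − 1·1.524 = 102.8; c'Δl = 19.66; W sinα = 18.8
Slice 5: Δl = 1.9/cos16.6° = 1.983 m; N'_5 = 119·cos16.6° − 21·1.983 = 72.4; c'Δl = 25.58; W sinα = 34.0
Slice 6: Δl = 1.9/cos23.9° = 2.078 m; N'_6 = 95·cos23.9° − 4·2.078 = 78.5; c'Δl = 26.81; W sinα = 38.5
Slice 7: Δl = 3.2/cos34.6° = 3.888 m; N'_7 = 75·cos34.6° − 9·3.888 = 26.7; c'Δl = 50.15; W sinα = 42.6
Σc'Δl = 214.9 kN/m; ΣN' = 561.5 kN/m; ΣW sinα = 111.2 kN/m
Resisting = 214.9 + 561.5·tan21.3° = 214.9 + 218.9 = 433.9 kN/m
FS = 433.9 / 111.2 = 3.901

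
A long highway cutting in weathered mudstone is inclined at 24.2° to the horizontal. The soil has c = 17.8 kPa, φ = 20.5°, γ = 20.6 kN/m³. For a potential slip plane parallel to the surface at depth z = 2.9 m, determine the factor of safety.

FS = 1.63

For an infinite slope with a slip plane parallel to the surface (no pore pressure): FS = [c + γz cos²β tanφ] / [γz sinβ cosβ].
γz = 20.6·2.9 = 59.74 kN/m²
Numerator = 17.8 + 59.74·cos²24.2°·tan20.5° = 17.8 + 59.74·0.8320·0.3739 = 36.383 kPa
Denominator = 59.74·sin24.2°·cos24.2° = 59.74·0.4099·0.9121 = 22.337 kPa
FS = 36.383 / 22.337 = 1.629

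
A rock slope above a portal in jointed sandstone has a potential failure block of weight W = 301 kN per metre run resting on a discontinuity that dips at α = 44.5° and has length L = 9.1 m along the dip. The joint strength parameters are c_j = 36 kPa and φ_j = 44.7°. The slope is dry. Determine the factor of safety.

Resolving the block weight along and normal to the plane and applying the Mohr–Coulomb strength on the joint:
N' = W cosα = 301·cos44.5° = 214.7 kN/m
Driving force T = W sinα = 301·sin44.5° = 211.0 kN/m
Resisting force R = c_j·L + N'·tanφ_j = 36·9.1 + 214.7·tan44.7° = 327.6 + 212.5 = 540.1 kN/m
FS = R / T = 540.1 / 211.0 = 2.560

FS = 2.56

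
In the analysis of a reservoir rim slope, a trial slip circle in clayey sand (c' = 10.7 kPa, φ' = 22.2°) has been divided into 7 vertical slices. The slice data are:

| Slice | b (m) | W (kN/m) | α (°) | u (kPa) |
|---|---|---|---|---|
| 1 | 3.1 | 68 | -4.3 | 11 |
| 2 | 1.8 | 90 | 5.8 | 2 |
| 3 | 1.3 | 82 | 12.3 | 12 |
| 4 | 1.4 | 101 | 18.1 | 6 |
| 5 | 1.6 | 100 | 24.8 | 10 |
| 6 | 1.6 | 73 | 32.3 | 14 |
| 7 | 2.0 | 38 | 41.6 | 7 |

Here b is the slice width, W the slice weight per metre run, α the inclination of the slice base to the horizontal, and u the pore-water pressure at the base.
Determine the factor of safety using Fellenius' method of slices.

FS = 1.94

Ordinary method of slices: FS = Σ[c'·Δl_i + (W_i cosα_i − u_i·Δl_i)·tanφ'] / Σ W_i sinα_i, with Δl_i = b_i / cosα_i.
Slice 1: Δl = 3.1/cos(-4.3°) = 3.109 m; N'_1 = 68·cos(-4.3°) − 11·3.109 = 33.6; c'Δl = 33.26; W sinα = -5.1
Slice 2: Δl = 1.8/cos5.8° = 1.809 m; N'_2 = 90·cos5.8° − 2·1.809 = 85.9; c'Δl = 19.36; W sinα = 9.1
Slice 3: Δl = 1.3/cos12.3° = 1.331 m; N'_3 = 82·cos12.3° − 12·1.331 = 64.2; c'Δl = 14.24; W sinα = 17.5
Slice 4: Δl = 1.4/cos18.1° = 1.473 m; N'_4 = 101·cos18.1° − 6·1.473 = 87.2; c'Δl = 15.76; W sinα = 31.4
Slice 5: Δl = 1.6/cos24.8° = 1.763 m; N'_5 = 100·cos24.8° − 10·1.763 = 73.2; c'Δl = 18.86; W sinα = 41.9
Slice 6: Δl = 1.6/cos32.3° = 1.893 m; N'_6 = 73·cos32.3° − 14·1.893 = 35.2; c'Δl = 20.25; W sinα = 39.0
Slice 7: Δl = 2.0/cos41.6° = 2.675 m; N'_7 = 38·cos41.6° − 7·2.675 = 9.7; c'Δl = 28.62; W sinα = 25.2
Σc'Δl = 150.4 kN/m; ΣN' = 388.9 kN/m; ΣW sinα = 159.0 kN/m
Resisting = 150.4 + 388.9·tan22.2° = 150.4 + 158.7 = 309.1 kN/m
FS = 309.1 / 159.0 = 1.943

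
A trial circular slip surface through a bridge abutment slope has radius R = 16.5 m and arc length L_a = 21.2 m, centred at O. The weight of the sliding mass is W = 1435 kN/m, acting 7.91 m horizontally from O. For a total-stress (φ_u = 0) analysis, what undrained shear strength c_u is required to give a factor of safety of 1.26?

FS = c_u·L_a·R / (W·d), so c_u = FS·W·d / (L_a·R).
c_u = 1.26·1435·7.91 / (21.20·16.5) = 14302.1 / 349.80 = 40.89 kPa

c_u = 40.9 kPa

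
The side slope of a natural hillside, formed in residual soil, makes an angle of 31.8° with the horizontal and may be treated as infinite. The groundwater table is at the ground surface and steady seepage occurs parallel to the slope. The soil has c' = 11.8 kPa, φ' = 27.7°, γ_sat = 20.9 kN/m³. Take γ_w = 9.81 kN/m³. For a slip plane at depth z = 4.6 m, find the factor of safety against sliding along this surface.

FS = 0.72

With seepage parallel to the slope and the water table at the surface, the effective normal stress on the slip plane uses the buoyant unit weight γ' = γ_sat − γ_w while the driving shear stress uses γ_sat:
FS = [c' + γ' z cos²β tanφ'] / [γ_sat z sinβ cosβ]
γ' = 20.9 − 9.81 = 11.09 kN/m³
Numerator = 11.8 + 11.09·4.6·cos²31.8°·tan27.7° = 11.8 + 11.09·4.6·0.7223·0.5250 = 31.146 kPa
Denominator = 20.9·4.6·sin31.8°·cos31.8° = 20.9·4.6·0.5270·0.8499 = 43.057 kPa
FS = 31.146 / 43.057 = 0.723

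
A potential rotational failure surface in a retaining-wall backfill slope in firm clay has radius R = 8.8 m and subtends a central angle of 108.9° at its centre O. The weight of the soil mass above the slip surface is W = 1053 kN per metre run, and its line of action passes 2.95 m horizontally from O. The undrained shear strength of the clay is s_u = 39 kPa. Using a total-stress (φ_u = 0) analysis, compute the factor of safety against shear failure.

FS = 1.85

Taking moments about the centre O, the resisting moment is provided by the undrained shear strength acting along the arc:
Arc length L_a = R·θ = 8.8·(108.9°·π/180) = 8.8·1.9007 = 16.73 m
M_R = s_u·L_a·R = 39·16.73·8.8 = 5740.3 kN·m/m
M_D = W·d = 1053·2.95 = 3106.4 kN·m/m
FS = M_R / M_D = 5740.3 / 3106.4 = 1.848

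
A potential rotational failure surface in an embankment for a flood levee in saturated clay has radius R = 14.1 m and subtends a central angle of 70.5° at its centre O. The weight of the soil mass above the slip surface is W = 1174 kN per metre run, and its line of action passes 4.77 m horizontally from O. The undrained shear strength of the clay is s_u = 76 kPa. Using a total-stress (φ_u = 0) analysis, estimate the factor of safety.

FS = 3.32

Taking moments about the centre O, the resisting moment is provided by the undrained shear strength acting along the arc:
Arc length L_a = R·θ = 14.1·(70.5°·π/180) = 14.1·1.2305 = 17.35 m
M_R = s_u·L_a·R = 76·17.35·14.1 = 18591.7 kN·m/m
M_D = W·d = 1174·4.77 = 5600.0 kN·m/m
FS = M_R / M_D = 18591.7 / 5600.0 = 3.320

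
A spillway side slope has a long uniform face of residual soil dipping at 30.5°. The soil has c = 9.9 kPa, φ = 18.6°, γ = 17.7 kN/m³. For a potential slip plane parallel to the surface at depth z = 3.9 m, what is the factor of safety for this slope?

For an infinite slope with a slip plane parallel to the surface (no pore pressure): FS = [c + γz cos²β tanφ] / [γz sinβ cosβ].
γz = 17.7·3.9 = 69.03 kN/m²
Numerator = 9.9 + 69.03·cos²30.5°·tan18.6° = 9.9 + 69.03·0.7424·0.3365 = 27.147 kPa
Denominator = 69.03·sin30.5°·cos30.5° = 69.03·0.5075·0.8616 = 30.187 kPa
FS = 27.147 / 30.187 = 0.899

FS = 0.90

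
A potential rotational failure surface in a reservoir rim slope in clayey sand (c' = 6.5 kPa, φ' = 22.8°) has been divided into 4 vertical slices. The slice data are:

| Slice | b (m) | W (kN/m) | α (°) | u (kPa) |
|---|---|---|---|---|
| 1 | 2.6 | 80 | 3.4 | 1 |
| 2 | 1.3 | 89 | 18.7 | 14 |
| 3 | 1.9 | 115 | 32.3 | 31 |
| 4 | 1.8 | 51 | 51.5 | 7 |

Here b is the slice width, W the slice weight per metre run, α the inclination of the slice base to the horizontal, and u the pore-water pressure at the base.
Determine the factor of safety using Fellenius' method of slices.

FS = 1.01

Ordinary method of slices: FS = Σ[c'·Δl_i + (W_i cosα_i − u_i·Δl_i)·tanφ'] / Σ W_i sinα_i, with Δl_i = b_i / cosα_i.
Slice 1: Δl = 2.6/cos3.4° = 2.605 m; N'_1 = 80·cos3.4° − 1·2.605 = 77.3; c'Δl = 16.93; W sinα = 4.7
Slice 2: Δl = 1.3/cos18.7° = 1.372 m; N'_2 = 89·cos18.7° − 14·1.372 = 65.1; c'Δl = 8.92; W sinα = 28.5
Slice 3: Δl = 1.9/cos32.3° = 2.248 m; N'_3 = 115·cos32.3° − 31·2.248 = 27.5; c'Δl = 14.61; W sinα = 61.5
Slice 4: Δl = 1.8/cos51.5° = 2.891 m; N'_4 = 51·cos51.5° − 7·2.891 = 11.5; c'Δl = 18.79; W sinα = 39.9
Σc'Δl = 59.3 kN/m; ΣN' = 181.4 kN/m; ΣW sinα = 134.6 kN/m
Resisting = 59.3 + 181.4·tan22.8° = 59.3 + 76.2 = 135.5 kN/m
FS = 135.5 / 134.6 = 1.006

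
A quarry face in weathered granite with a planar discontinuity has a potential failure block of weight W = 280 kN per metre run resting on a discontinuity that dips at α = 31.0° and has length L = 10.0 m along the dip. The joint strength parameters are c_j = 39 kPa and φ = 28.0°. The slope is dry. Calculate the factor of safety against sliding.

FS = 3.59

Resolving the block weight along and normal to the plane and applying the Mohr–Coulomb strength on the joint:
N' = W cosα = 280·cos31.0° = 240.0 kN/m
Driving force T = W sinα = 280·sin31.0° = 144.2 kN/m
Resisting force R = c_j·L + N'·tanφ = 39·10.0 + 240.0·tan28.0° = 390.0 + 127.6 = 517.6 kN/m
FS = R / T = 517.6 / 144.2 = 3.589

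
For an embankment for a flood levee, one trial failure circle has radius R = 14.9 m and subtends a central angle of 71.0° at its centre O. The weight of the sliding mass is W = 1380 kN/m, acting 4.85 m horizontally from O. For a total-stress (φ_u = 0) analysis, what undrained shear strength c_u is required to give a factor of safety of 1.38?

FS = c_u·L_a·R / (W·d), so c_u = FS·W·d / (L_a·R).
Arc length L_a = R·θ = 14.9·(71.0°·π/180) = 14.9·1.2392 = 18.46 m
c_u = 1.38·1380·4.85 / (18.46·14.9) = 9236.3 / 275.11 = 33.57 kPa

c_u = 33.6 kPa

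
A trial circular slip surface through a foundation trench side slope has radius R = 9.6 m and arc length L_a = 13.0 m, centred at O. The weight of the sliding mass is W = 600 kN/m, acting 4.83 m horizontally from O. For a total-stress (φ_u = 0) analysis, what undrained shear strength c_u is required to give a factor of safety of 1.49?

c_u = 34.6 kPa

FS = c_u·L_a·R / (W·d), so c_u = FS·W·d / (L_a·R).
c_u = 1.49·600·4.83 / (13.00·9.6) = 4318.0 / 124.80 = 34.60 kPa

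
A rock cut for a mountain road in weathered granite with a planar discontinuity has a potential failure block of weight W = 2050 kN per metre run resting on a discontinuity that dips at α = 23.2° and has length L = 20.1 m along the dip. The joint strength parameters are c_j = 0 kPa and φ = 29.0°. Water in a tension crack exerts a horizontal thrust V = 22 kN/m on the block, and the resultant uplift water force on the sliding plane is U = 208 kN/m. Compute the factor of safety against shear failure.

Resolving the block weight along and normal to the plane and applying the Mohr–Coulomb strength on the joint:
N' = W cosα − U − V sinα = 2050·cos23.2° − 208 − 22·sin23.2° = 1667.6 kN/m
Driving force T = W sinα + V cosα = 2050·sin23.2° + 22·cos23.2° = 827.8 kN/m
Resisting force R = c_j·L + N'·tanφ = 0·20.1 + 1667.6·tan29.0° = 0.0 + 924.3 = 924.3 kN/m
FS = R / T = 924.3 / 827.8 = 1.117

FS = 1.12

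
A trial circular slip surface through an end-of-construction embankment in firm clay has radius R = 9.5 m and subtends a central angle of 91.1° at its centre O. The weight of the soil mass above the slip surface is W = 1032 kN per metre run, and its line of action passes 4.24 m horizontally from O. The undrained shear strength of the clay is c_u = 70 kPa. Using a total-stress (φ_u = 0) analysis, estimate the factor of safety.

FS = 2.30

Taking moments about the centre O, the resisting moment is provided by the undrained shear strength acting along the arc:
Arc length L_a = R·θ = 9.5·(91.1°·π/180) = 9.5·1.5900 = 15.10 m
M_R = c_u·L_a·R = 70·15.10·9.5 = 10044.8 kN·m/m
M_D = W·d = 1032·4.24 = 4375.7 kN·m/m
FS = M_R / M_D = 10044.8 / 4375.7 = 2.296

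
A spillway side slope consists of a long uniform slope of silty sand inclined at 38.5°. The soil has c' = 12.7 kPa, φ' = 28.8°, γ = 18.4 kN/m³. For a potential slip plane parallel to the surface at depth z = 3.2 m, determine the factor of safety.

FS = 1.13

For an infinite slope with a slip plane parallel to the surface (no pore pressure): FS = [c' + γz cos²β tanφ'] / [γz sinβ cosβ].
γz = 18.4·3.2 = 58.88 kN/m²
Numerator = 12.7 + 58.88·cos²38.5°·tan28.8° = 12.7 + 58.88·0.6125·0.5498 = 32.526 kPa
Denominator = 58.88·sin38.5°·cos38.5° = 58.88·0.6225·0.7826 = 28.685 kPa
FS = 32.526 / 28.685 = 1.134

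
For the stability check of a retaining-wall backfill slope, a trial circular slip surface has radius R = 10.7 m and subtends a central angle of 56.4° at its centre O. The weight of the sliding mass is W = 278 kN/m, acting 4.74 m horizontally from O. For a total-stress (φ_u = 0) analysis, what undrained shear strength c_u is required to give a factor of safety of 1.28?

FS = c_u·L_a·R / (W·d), so c_u = FS·W·d / (L_a·R).
Arc length L_a = R·θ = 10.7·(56.4°·π/180) = 10.7·0.9844 = 10.53 m
c_u = 1.28·278·4.74 / (10.53·10.7) = 1686.7 / 112.70 = 14.97 kPa

c_u = 15.0 kPa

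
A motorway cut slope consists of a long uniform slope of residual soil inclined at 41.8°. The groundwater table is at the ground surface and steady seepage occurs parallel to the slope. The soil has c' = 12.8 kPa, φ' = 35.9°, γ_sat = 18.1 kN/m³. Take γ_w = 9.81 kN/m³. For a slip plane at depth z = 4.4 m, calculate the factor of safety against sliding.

FS = 0.69

With seepage parallel to the slope and the water table at the surface, the effective normal stress on the slip plane uses the buoyant unit weight γ' = γ_sat − γ_w while the driving shear stress uses γ_sat:
FS = [c' + γ' z cos²β tanφ'] / [γ_sat z sinβ cosβ]
γ' = 18.1 − 9.81 = 8.29 kN/m³
Numerator = 12.8 + 8.29·4.4·cos²41.8°·tan35.9° = 12.8 + 8.29·4.4·0.5557·0.7239 = 27.474 kPa
Denominator = 18.1·4.4·sin41.8°·cos41.8° = 18.1·4.4·0.6665·0.7455 = 39.572 kPa
FS = 27.474 / 39.572 = 0.694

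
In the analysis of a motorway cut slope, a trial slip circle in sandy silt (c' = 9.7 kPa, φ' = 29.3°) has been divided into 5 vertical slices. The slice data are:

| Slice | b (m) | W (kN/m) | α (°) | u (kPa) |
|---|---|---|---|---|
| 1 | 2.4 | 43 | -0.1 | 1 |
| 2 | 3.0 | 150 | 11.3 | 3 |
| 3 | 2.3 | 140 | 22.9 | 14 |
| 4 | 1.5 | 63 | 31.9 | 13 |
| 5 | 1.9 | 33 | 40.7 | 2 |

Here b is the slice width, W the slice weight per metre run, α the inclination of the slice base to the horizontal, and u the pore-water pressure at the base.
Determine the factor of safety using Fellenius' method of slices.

FS = 2.16

Ordinary method of slices: FS = Σ[c'·Δl_i + (W_i cosα_i − u_i·Δl_i)·tanφ'] / Σ W_i sinα_i, with Δl_i = b_i / cosα_i.
Slice 1: Δl = 2.4/cos(-0.1°) = 2.400 m; N'_1 = 43·cos(-0.1°) − 1·2.400 = 40.6; c'Δl = 23.28; W sinα = -0.1
Slice 2: Δl = 3.0/cos11.3° = 3.059 m; N'_2 = 150·cos11.3° − 3·3.059 = 137.9; c'Δl = 29.68; W sinα = 29.4
Slice 3: Δl = 2.3/cos22.9° = 2.497 m; N'_3 = 140·cos22.9° − 14·2.497 = 94.0; c'Δl = 24.22; W sinα = 54.5
Slice 4: Δl = 1.5/cos31.9° = 1.767 m; N'_4 = 63·cos31.9° − 13·1.767 = 30.5; c'Δl = 17.14; W sinα = 33.3
Slice 5: Δl = 1.9/cos40.7° = 2.506 m; N'_5 = 33·cos40.7° − 2·2.506 = 20.0; c'Δl = 24.31; W sinα = 21.5
Σc'Δl = 118.6 kN/m; ΣN' = 323.0 kN/m; ΣW sinα = 138.6 kN/m
Resisting = 118.6 + 323.0·tan29.3° = 118.6 + 181.3 = 299.9 kN/m
FS = 299.9 / 138.6 = 2.164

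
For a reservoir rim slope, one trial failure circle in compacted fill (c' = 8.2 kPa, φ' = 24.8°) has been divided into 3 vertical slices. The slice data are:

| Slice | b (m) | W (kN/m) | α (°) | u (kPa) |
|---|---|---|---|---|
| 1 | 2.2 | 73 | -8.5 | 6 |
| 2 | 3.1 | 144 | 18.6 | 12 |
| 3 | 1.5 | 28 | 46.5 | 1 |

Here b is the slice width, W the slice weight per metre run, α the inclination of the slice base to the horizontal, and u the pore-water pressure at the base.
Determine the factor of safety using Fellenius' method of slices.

FS = 2.58

Ordinary method of slices: FS = Σ[c'·Δl_i + (W_i cosα_i − u_i·Δl_i)·tanφ'] / Σ W_i sinα_i, with Δl_i = b_i / cosα_i.
Slice 1: Δl = 2.2/cos(-8.5°) = 2.224 m; N'_1 = 73·cos(-8.5°) − 6·2.224 = 58.9; c'Δl = 18.24; W sinα = -10.8
Slice 2: Δl = 3.1/cos18.6° = 3.271 m; N'_2 = 144·cos18.6° − 12·3.271 = 97.2; c'Δl = 26.82; W sinα = 45.9
Slice 3: Δl = 1.5/cos46.5° = 2.179 m; N'_3 = 28·cos46.5° − 1·2.179 = 17.1; c'Δl = 17.87; W sinα = 20.3
Σc'Δl = 62.9 kN/m; ΣN' = 173.2 kN/m; ΣW sinα = 55.5 kN/m
Resisting = 62.9 + 173.2·tan24.8° = 62.9 + 80.0 = 142.9 kN/m
FS = 142.9 / 55.5 = 2.578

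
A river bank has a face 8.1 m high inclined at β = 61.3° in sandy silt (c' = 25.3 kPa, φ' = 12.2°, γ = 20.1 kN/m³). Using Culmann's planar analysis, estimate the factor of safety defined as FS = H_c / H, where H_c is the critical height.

H_c = (4c'/γ) · sinβ cosφ' / [1 − cos(β − φ')]
    = (4·25.3/20.1) · sin61.3°·cos12.2° / [1 − cos49.1°]
    = 5.035 · 0.8573 / 0.3453 = 12.50 m
FS = H_c / H = 12.50 / 8.1 = 1.543

FS = 1.54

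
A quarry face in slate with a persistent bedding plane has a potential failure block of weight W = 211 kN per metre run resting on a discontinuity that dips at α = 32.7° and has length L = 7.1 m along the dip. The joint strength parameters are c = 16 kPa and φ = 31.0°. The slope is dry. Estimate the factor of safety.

Resolving the block weight along and normal to the plane and applying the Mohr–Coulomb strength on the joint:
N' = W cosα = 211·cos32.7° = 177.6 kN/m
Driving force T = W sinα = 211·sin32.7° = 114.0 kN/m
Resisting force R = c·L + N'·tanφ = 16·7.1 + 177.6·tan31.0° = 113.6 + 106.7 = 220.3 kN/m
FS = R / T = 220.3 / 114.0 = 1.933

FS = 1.93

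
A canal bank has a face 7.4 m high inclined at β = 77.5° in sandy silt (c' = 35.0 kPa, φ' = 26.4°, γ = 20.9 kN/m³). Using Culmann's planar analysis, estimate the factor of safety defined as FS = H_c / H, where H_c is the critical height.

FS = 2.13

H_c = (4c'/γ) · sinβ cosφ' / [1 − cos(β − φ')]
    = (4·35.0/20.9) · sin77.5°·cos26.4° / [1 − cos51.1°]
    = 6.699 · 0.8745 / 0.3720 = 15.75 m
FS = H_c / H = 15.75 / 7.4 = 2.128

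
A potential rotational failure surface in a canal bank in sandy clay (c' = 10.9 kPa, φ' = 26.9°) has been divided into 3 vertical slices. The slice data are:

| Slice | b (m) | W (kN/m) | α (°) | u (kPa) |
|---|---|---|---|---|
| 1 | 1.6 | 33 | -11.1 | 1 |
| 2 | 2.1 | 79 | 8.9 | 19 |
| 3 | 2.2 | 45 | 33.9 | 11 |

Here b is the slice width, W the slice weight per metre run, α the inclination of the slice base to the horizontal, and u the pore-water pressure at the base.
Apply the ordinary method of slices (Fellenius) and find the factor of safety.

FS = 3.51

Ordinary method of slices: FS = Σ[c'·Δl_i + (W_i cosα_i − u_i·Δl_i)·tanφ'] / Σ W_i sinα_i, with Δl_i = b_i / cosα_i.
Slice 1: Δl = 1.6/cos(-11.1°) = 1.631 m; N'_1 = 33·cos(-11.1°) − 1·1.631 = 30.8; c'Δl = 17.77; W sinα = -6.4
Slice 2: Δl = 2.1/cos8.9° = 2.126 m; N'_2 = 79·cos8.9° − 19·2.126 = 37.7; c'Δl = 23.17; W sinα = 12.2
Slice 3: Δl = 2.2/cos33.9° = 2.651 m; N'_3 = 45·cos33.9° − 11·2.651 = 8.2; c'Δl = 28.89; W sinα = 25.1
Σc'Δl = 69.8 kN/m; ΣN' = 76.6 kN/m; ΣW sinα = 31.0 kN/m
Resisting = 69.8 + 76.6·tan26.9° = 69.8 + 38.9 = 108.7 kN/m
FS = 108.7 / 31.0 = 3.510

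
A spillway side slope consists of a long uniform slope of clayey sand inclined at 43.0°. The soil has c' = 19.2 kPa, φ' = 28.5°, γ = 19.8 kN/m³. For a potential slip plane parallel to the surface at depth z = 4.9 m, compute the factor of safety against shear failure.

For an infinite slope with a slip plane parallel to the surface (no pore pressure): FS = [c' + γz cos²β tanφ'] / [γz sinβ cosβ].
γz = 19.8·4.9 = 97.02 kN/m²
Numerator = 19.2 + 97.02·cos²43.0°·tan28.5° = 19.2 + 97.02·0.5349·0.5430 = 47.376 kPa
Denominator = 97.02·sin43.0°·cos43.0° = 97.02·0.6820·0.7314 = 48.392 kPa
FS = 47.376 / 48.392 = 0.979

FS = 0.98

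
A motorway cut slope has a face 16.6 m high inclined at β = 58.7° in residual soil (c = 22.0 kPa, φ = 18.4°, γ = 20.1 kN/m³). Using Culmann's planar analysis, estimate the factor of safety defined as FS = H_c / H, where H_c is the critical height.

H_c = (4c/γ) · sinβ cosφ / [1 − cos(β − φ)]
    = (4·22.0/20.1) · sin58.7°·cos18.4° / [1 − cos40.3°]
    = 4.378 · 0.8108 / 0.2373 = 14.96 m
FS = H_c / H = 14.96 / 16.6 = 0.901

FS = 0.90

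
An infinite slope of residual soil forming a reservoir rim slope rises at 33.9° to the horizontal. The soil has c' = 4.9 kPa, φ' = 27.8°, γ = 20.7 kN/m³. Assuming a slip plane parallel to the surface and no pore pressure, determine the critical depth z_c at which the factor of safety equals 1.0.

z_c = 2.37 m

Setting FS = 1.00 in FS = [c' + γz cos²β tanφ'] / [γz sinβ cosβ] and solving for z:
z = c' / [γ cosβ (FS·sinβ − cosβ·tanφ')]
  = 4.9 / [20.7·cos33.9°·(1.00·sin33.9° − cos33.9°·tan27.8°)]
  = 4.9 / [20.7·0.8300·(1.00·0.5577 − 0.8300·0.5272)]
  = 4.9 / 2.0640 = 2.374 m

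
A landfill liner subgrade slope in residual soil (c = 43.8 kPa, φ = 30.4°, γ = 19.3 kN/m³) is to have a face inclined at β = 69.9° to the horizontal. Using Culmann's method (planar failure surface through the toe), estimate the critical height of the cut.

H_c = 32.20 m

Culmann's analysis gives the critical failure plane at α_cr = (β + φ)/2 = (69.9 + 30.4)/2 = 50.2°, and the critical height
H_c = (4c/γ) · sinβ cosφ / [1 − cos(β − φ)]
    = (4·43.8/19.3) · sin69.9°·cos30.4° / [1 − cos(39.5°)]
    = 9.078 · 0.9391·0.8625 / [1 − 0.7716]
    = 9.078 · 0.8100 / 0.2284
    = 32.20 m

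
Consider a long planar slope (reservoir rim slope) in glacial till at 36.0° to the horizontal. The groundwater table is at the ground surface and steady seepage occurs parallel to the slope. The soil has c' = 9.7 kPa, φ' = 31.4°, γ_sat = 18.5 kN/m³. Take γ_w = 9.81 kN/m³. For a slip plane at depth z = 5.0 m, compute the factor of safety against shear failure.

With seepage parallel to the slope and the water table at the surface, the effective normal stress on the slip plane uses the buoyant unit weight γ' = γ_sat − γ_w while the driving shear stress uses γ_sat:
FS = [c' + γ' z cos²β tanφ'] / [γ_sat z sinβ cosβ]
γ' = 18.5 − 9.81 = 8.69 kN/m³
Numerator = 9.7 + 8.69·5.0·cos²36.0°·tan31.4° = 9.7 + 8.69·5.0·0.6545·0.6104 = 27.059 kPa
Denominator = 18.5·5.0·sin36.0°·cos36.0° = 18.5·5.0·0.5878·0.8090 = 43.986 kPa
FS = 27.059 / 43.986 = 0.615

FS = 0.62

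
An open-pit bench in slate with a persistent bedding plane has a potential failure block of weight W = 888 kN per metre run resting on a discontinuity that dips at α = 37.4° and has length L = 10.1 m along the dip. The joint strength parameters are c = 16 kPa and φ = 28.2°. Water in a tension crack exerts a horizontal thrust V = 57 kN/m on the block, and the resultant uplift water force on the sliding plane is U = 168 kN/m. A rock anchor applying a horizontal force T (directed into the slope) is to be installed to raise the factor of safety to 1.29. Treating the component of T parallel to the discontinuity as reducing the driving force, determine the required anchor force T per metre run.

T = 239 kN/m

Resolving forces along and normal to the sliding plane, with the horizontal anchor force T adding T·sinα to the effective normal force and T·cosα acting up the plane against the driving force:
FS = [cL + (W cosα − U − V sinα + T sinα) tanφ] / [W sinα + V cosα − T cosα]
Without the anchor: N' = 502.8 kN/m, driving T_d = 584.6 kN/m, resisting R = 16·10.1 + 502.8·tan28.2° = 431.2 kN/m, FS = 0.74.
Setting FS = 1.29 and solving for T:
1.29·(584.6 − T cos37.4°) = 431.2 + T sin37.4°·tan28.2°
T·(sin37.4°·tan28.2° + 1.29·cos37.4°) = 1.29·584.6 − 431.2
T·(0.6074·0.5362 + 1.29·0.7944) = 754.2 − 431.2 = 323.0
T·1.3505 = 323.0
T = 239.2 kN/m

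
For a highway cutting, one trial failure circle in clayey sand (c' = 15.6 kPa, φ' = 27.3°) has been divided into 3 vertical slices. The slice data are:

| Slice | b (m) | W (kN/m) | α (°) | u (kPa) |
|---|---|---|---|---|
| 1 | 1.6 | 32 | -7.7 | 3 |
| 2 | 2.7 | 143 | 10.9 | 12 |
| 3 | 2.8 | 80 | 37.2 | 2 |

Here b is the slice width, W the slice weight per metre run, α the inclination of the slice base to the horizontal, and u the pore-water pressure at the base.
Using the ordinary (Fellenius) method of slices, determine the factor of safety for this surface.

Ordinary method of slices: FS = Σ[c'·Δl_i + (W_i cosα_i − u_i·Δl_i)·tanφ'] / Σ W_i sinα_i, with Δl_i = b_i / cosα_i.
Slice 1: Δl = 1.6/cos(-7.7°) = 1.615 m; N'_1 = 32·cos(-7.7°) − 3·1.615 = 26.9; c'Δl = 25.19; W sinα = -4.3
Slice 2: Δl = 2.7/cos10.9° = 2.750 m; N'_2 = 143·cos10.9° − 12·2.750 = 107.4; c'Δl = 42.89; W sinα = 27.0
Slice 3: Δl = 2.8/cos37.2° = 3.515 m; N'_3 = 80·cos37.2° − 2·3.515 = 56.7; c'Δl = 54.84; W sinα = 48.4
Σc'Δl = 122.9 kN/m; ΣN' = 191.0 kN/m; ΣW sinα = 71.1 kN/m
Resisting = 122.9 + 191.0·tan27.3° = 122.9 + 98.6 = 221.5 kN/m
FS = 221.5 / 71.1 = 3.114

FS = 3.11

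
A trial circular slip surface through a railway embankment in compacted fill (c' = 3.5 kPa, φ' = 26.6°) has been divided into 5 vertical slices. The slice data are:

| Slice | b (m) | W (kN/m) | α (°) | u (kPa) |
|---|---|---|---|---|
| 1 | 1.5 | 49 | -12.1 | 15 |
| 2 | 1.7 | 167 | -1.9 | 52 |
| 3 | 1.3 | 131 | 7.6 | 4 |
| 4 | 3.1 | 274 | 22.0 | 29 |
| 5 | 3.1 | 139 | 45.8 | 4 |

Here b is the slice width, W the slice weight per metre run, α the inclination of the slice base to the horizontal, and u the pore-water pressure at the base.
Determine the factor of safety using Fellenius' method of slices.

Ordinary method of slices: FS = Σ[c'·Δl_i + (W_i cosα_i − u_i·Δl_i)·tanφ'] / Σ W_i sinα_i, with Δl_i = b_i / cosα_i.
Slice 1: Δl = 1.5/cos(-12.1°) = 1.534 m; N'_1 = 49·cos(-12.1°) − 15·1.534 = 24.9; c'Δl = 5.37; W sinα = -10.3
Slice 2: Δl = 1.7/cos(-1.9°) = 1.701 m; N'_2 = 167·cos(-1.9°) − 52·1.701 = 78.5; c'Δl = 5.95; W sinα = -5.5
Slice 3: Δl = 1.3/cos7.6° = 1.312 m; N'_3 = 131·cos7.6° − 4·1.312 = 124.6; c'Δl = 4.59; W sinα = 17.3
Slice 4: Δl = 3.1/cos22.0° = 3.343 m; N'_4 = 274·cos22.0° − 29·3.343 = 157.1; c'Δl = 11.70; W sinα = 102.6
Slice 5: Δl = 3.1/cos45.8° = 4.447 m; N'_5 = 139·cos45.8° − 4·4.447 = 79.1; c'Δl = 15.56; W sinα = 99.7
Σc'Δl = 43.2 kN/m; ΣN' = 464.2 kN/m; ΣW sinα = 203.8 kN/m
Resisting = 43.2 + 464.2·tan26.6° = 43.2 + 232.4 = 275.6 kN/m
FS = 275.6 / 203.8 = 1.352

FS = 1.35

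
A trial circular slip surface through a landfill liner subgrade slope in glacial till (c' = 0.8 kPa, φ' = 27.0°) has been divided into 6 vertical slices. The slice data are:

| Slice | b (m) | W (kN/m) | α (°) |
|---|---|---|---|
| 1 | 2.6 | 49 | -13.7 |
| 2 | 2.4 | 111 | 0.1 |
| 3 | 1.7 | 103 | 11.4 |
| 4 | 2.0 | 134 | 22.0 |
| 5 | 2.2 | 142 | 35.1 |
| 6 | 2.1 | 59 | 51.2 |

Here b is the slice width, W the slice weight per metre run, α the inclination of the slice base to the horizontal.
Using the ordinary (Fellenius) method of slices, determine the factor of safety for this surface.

FS = 1.53

Ordinary method of slices: FS = Σ[c'·Δl_i + (W_i cosα_i)·tanφ'] / Σ W_i sinα_i, with Δl_i = b_i / cosα_i.
Slice 1: Δl = 2.6/cos(-13.7°) = 2.676 m; N'_1 = 49·cos(-13.7°) = 47.6; c'Δl = 2.14; W sinα = -11.6
Slice 2: Δl = 2.4/cos0.1° = 2.400 m; N'_2 = 111·cos0.1° = 111.0; c'Δl = 1.92; W sinα = 0.2
Slice 3: Δl = 1.7/cos11.4° = 1.734 m; N'_3 = 103·cos11.4° = 101.0; c'Δl = 1.39; W sinα = 20.4
Slice 4: Δl = 2.0/cos22.0° = 2.157 m; N'_4 = 134·cos22.0° = 124.2; c'Δl = 1.73; W sinα = 50.2
Slice 5: Δl = 2.2/cos35.1° = 2.689 m; N'_5 = 142·cos35.1° = 116.2; c'Δl = 2.15; W sinα = 81.7
Slice 6: Δl = 2.1/cos51.2° = 3.351 m; N'_6 = 59·cos51.2° = 37.0; c'Δl = 2.68; W sinα = 46.0
Σc'Δl = 12.0 kN/m; ΣN' = 537.0 kN/m; ΣW sinα = 186.8 kN/m
Resisting = 12.0 + 537.0·tan27.0° = 12.0 + 273.6 = 285.6 kN/m
FS = 285.6 / 186.8 = 1.529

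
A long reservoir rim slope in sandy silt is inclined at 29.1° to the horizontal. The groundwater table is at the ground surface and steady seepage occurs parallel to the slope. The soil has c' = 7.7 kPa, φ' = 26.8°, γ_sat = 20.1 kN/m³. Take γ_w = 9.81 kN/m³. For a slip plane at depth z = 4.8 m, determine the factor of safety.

FS = 0.65

With seepage parallel to the slope and the water table at the surface, the effective normal stress on the slip plane uses the buoyant unit weight γ' = γ_sat − γ_w while the driving shear stress uses γ_sat:
FS = [c' + γ' z cos²β tanφ'] / [γ_sat z sinβ cosβ]
γ' = 20.1 − 9.81 = 10.29 kN/m³
Numerator = 7.7 + 10.29·4.8·cos²29.1°·tan26.8° = 7.7 + 10.29·4.8·0.7635·0.5051 = 26.749 kPa
Denominator = 20.1·4.8·sin29.1°·cos29.1° = 20.1·4.8·0.4863·0.8738 = 40.999 kPa
FS = 26.749 / 40.999 = 0.652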